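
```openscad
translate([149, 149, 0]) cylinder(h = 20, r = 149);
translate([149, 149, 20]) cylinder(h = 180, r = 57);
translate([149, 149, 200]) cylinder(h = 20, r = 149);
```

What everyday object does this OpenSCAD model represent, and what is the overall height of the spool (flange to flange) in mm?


A spool. The overall height is 220 mm.

Three coaxial cylinders, large–small–large — a spool. Two 20 mm flanges and a 180 mm core give 20 + 180 + 20 = 220 mm.


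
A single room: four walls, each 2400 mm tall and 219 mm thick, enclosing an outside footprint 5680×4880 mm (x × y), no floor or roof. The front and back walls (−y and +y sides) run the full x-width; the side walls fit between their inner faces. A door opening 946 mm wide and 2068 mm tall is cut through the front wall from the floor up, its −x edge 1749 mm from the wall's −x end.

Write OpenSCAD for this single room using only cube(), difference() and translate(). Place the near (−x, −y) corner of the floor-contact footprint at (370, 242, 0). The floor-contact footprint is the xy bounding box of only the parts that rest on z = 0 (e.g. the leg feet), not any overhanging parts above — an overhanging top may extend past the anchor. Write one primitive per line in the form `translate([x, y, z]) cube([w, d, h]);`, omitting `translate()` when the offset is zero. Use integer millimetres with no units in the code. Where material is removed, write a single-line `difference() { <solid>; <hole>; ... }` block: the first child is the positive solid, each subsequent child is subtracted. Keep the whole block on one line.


difference() { translate([370, 242, 0]) cube([5680, 219, 2400]); translate([2119, 242, 0]) cube([946, 219, 2068]); }
translate([370, 4903, 0]) cube([5680, 219, 2400]);
translate([370, 461, 0]) cube([219, 4442, 2400]);
translate([5831, 461, 0]) cube([219, 4442, 2400]);


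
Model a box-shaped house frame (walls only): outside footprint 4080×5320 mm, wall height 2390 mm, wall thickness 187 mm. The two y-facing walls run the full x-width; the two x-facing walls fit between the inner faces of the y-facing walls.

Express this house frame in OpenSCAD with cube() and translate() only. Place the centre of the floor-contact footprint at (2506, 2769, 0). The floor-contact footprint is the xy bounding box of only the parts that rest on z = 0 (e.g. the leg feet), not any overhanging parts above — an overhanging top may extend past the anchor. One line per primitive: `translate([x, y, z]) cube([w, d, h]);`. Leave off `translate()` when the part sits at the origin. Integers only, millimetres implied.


translate([466, 109, 0]) cube([4080, 187, 2390]);
translate([466, 5242, 0]) cube([4080, 187, 2390]);
translate([466, 296, 0]) cube([187, 4946, 2390]);
translate([4359, 296, 0]) cube([187, 4946, 2390]);


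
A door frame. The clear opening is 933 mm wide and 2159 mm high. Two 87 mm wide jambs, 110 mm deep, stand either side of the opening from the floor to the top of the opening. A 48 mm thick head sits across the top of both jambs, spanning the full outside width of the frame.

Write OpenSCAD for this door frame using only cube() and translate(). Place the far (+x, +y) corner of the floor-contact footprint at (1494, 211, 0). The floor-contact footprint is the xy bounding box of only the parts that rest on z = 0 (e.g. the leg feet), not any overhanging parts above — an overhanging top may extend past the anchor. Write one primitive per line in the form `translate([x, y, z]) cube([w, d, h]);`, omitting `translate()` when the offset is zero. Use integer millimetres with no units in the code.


translate([387, 101, 0]) cube([87, 110, 2159]);
translate([1407, 101, 0]) cube([87, 110, 2159]);
translate([387, 101, 2159]) cube([1107, 110, 48]);


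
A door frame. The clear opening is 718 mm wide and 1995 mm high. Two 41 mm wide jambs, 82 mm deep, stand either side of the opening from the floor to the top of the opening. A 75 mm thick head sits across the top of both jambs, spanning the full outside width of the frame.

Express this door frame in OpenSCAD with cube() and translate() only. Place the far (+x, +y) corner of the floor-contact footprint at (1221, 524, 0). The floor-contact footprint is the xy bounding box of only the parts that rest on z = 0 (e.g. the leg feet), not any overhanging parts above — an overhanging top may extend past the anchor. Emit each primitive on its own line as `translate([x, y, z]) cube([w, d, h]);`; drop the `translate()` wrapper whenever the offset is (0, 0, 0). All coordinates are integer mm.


translate([421, 442, 0]) cube([41, 82, 1995]);
translate([1180, 442, 0]) cube([41, 82, 1995]);
translate([421, 442, 1995]) cube([800, 82, 75]);


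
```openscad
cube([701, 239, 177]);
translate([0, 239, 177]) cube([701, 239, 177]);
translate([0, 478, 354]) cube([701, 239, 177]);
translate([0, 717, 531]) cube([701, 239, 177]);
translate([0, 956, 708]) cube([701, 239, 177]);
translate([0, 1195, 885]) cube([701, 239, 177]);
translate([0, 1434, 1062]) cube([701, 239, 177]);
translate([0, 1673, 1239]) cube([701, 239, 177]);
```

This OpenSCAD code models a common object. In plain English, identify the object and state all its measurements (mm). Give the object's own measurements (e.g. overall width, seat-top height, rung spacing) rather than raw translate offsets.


A straight staircase of 8 solid steps. Each step is 701 mm wide (x), 239 mm deep (y, the going) and 177 mm tall (the rise). The first step rests on the floor; each subsequent step sits one going further in +y and one rise higher in +z, directly behind and above the previous step with no overlap.


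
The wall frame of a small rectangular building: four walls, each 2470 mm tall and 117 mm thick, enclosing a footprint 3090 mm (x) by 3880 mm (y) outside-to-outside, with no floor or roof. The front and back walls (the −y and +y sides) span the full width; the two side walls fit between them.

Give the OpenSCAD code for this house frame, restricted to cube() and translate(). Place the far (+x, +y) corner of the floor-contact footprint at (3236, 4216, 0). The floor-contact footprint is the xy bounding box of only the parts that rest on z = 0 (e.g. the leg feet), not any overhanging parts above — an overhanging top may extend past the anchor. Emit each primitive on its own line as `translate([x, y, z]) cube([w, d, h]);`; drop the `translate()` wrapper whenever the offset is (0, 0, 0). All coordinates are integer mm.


translate([146, 336, 0]) cube([3090, 117, 2470]);
translate([146, 4099, 0]) cube([3090, 117, 2470]);
translate([146, 453, 0]) cube([117, 3646, 2470]);
translate([3119, 453, 0]) cube([117, 3646, 2470]);


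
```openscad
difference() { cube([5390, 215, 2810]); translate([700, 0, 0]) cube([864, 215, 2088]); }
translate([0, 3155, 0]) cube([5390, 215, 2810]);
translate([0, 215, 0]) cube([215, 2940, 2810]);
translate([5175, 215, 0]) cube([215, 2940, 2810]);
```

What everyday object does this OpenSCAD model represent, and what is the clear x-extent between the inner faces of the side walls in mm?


A single room. The interior width is 4960 mm.

Four walls enclosing a rectangle with a door in the front wall — a room. Outside width 5390 minus two 215 mm walls gives 4960 mm.


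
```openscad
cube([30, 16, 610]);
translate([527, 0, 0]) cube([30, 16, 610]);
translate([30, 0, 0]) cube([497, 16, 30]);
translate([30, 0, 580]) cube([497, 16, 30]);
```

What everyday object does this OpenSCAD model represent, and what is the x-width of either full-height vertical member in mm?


A picture frame. The border width is 30 mm.

Four thin pieces enclosing a rectangular opening — a picture frame. The two full-height stiles are 610 mm tall; the top rail sits at z = 580 and is 30 mm tall, so the border above the opening is 610 − 580 = 30 mm, matching the stile x-width.


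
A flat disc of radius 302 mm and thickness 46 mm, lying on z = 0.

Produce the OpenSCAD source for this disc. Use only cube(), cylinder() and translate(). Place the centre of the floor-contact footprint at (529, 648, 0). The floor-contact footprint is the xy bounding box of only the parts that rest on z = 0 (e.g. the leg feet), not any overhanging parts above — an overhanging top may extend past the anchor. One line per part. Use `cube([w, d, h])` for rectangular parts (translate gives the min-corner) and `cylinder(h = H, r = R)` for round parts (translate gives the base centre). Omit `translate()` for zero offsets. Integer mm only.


translate([529, 648, 0]) cylinder(h = 46, r = 302);


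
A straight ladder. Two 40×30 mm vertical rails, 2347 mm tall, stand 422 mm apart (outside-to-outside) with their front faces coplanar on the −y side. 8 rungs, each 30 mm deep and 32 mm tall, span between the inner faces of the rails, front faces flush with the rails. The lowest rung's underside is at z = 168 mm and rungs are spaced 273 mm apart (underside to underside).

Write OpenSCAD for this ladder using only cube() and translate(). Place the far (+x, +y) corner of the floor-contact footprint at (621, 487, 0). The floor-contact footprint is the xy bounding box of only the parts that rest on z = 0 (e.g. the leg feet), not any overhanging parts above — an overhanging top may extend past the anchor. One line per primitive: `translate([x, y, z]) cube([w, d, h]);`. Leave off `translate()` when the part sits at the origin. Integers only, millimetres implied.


// rung span = 422 - 2*40 = 342
// rung[k] z = 168 + k*273
translate([199, 457, 0]) cube([40, 30, 2347]);
translate([581, 457, 0]) cube([40, 30, 2347]);
translate([239, 457, 168]) cube([342, 30, 32]);
translate([239, 457, 441]) cube([342, 30, 32]);
translate([239, 457, 714]) cube([342, 30, 32]);
translate([239, 457, 987]) cube([342, 30, 32]);
translate([239, 457, 1260]) cube([342, 30, 32]);
translate([239, 457, 1533]) cube([342, 30, 32]);
translate([239, 457, 1806]) cube([342, 30, 32]);
translate([239, 457, 2079]) cube([342, 30, 32]);


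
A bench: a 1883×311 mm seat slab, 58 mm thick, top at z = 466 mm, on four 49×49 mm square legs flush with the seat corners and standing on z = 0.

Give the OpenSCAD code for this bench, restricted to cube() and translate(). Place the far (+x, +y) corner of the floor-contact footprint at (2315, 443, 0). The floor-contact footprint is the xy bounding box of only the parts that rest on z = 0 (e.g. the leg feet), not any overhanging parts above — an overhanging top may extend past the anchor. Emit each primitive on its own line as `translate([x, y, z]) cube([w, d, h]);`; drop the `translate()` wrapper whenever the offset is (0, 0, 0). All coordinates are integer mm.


// leg_h = 466 − 58 = 408
translate([432, 132, 408]) cube([1883, 311, 58]);
translate([432, 132, 0]) cube([49, 49, 408]);
translate([432, 394, 0]) cube([49, 49, 408]);
translate([2266, 132, 0]) cube([49, 49, 408]);
translate([2266, 394, 0]) cube([49, 49, 408]);


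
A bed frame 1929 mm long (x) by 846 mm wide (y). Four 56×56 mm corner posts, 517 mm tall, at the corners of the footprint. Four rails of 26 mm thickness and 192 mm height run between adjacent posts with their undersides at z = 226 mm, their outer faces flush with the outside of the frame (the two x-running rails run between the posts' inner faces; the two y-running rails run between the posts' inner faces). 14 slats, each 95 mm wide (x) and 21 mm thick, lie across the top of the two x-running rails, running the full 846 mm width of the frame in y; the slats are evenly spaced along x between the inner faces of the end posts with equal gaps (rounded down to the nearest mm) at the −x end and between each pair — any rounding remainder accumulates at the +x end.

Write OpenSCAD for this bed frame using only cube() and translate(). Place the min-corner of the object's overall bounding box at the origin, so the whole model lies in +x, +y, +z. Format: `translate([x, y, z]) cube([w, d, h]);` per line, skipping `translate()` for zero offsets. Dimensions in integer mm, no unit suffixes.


cube([56, 56, 517]);
translate([0, 790, 0]) cube([56, 56, 517]);
translate([1873, 0, 0]) cube([56, 56, 517]);
translate([1873, 790, 0]) cube([56, 56, 517]);
translate([56, 0, 226]) cube([1817, 26, 192]);
translate([56, 820, 226]) cube([1817, 26, 192]);
translate([0, 56, 226]) cube([26, 734, 192]);
translate([1903, 56, 226]) cube([26, 734, 192]);
translate([88, 0, 418]) cube([95, 846, 21]);
translate([215, 0, 418]) cube([95, 846, 21]);
translate([342, 0, 418]) cube([95, 846, 21]);
translate([469, 0, 418]) cube([95, 846, 21]);
translate([596, 0, 418]) cube([95, 846, 21]);
translate([723, 0, 418]) cube([95, 846, 21]);
translate([850, 0, 418]) cube([95, 846, 21]);
translate([977, 0, 418]) cube([95, 846, 21]);
translate([1104, 0, 418]) cube([95, 846, 21]);
translate([1231, 0, 418]) cube([95, 846, 21]);
translate([1358, 0, 418]) cube([95, 846, 21]);
translate([1485, 0, 418]) cube([95, 846, 21]);
translate([1612, 0, 418]) cube([95, 846, 21]);
translate([1739, 0, 418]) cube([95, 846, 21]);


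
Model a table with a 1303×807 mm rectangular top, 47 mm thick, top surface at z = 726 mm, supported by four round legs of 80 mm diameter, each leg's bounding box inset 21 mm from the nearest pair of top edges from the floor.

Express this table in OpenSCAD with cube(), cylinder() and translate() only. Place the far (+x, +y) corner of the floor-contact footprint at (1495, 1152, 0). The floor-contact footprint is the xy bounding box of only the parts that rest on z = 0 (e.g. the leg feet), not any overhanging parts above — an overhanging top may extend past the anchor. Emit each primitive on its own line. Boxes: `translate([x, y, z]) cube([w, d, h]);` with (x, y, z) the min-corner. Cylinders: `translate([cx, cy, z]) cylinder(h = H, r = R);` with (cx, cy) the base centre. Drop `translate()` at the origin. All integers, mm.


translate([213, 366, 679]) cube([1303, 807, 47]);
translate([274, 427, 0]) cylinder(h = 679, r = 40);
translate([1455, 427, 0]) cylinder(h = 679, r = 40);
translate([274, 1112, 0]) cylinder(h = 679, r = 40);
translate([1455, 1112, 0]) cylinder(h = 679, r = 40);


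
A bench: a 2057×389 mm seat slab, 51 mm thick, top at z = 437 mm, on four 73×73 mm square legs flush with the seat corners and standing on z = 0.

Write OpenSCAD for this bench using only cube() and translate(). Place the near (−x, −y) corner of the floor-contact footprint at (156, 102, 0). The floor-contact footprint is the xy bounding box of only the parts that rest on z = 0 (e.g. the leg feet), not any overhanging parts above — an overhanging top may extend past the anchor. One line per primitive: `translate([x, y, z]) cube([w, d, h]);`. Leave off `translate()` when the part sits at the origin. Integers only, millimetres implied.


// leg_h = 437 − 51 = 386
translate([156, 102, 386]) cube([2057, 389, 51]);
translate([156, 102, 0]) cube([73, 73, 386]);
translate([156, 418, 0]) cube([73, 73, 386]);
translate([2140, 102, 0]) cube([73, 73, 386]);
translate([2140, 418, 0]) cube([73, 73, 386]);


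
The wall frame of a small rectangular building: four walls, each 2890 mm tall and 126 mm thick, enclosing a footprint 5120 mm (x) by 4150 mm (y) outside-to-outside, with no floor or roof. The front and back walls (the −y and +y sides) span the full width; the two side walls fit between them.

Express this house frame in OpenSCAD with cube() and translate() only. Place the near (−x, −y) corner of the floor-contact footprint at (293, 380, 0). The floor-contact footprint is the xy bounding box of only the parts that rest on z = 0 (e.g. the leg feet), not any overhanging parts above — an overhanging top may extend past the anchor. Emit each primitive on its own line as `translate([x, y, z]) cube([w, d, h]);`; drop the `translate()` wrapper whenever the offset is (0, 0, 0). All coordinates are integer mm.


translate([293, 380, 0]) cube([5120, 126, 2890]);
translate([293, 4404, 0]) cube([5120, 126, 2890]);
translate([293, 506, 0]) cube([126, 3898, 2890]);
translate([5287, 506, 0]) cube([126, 3898, 2890]);


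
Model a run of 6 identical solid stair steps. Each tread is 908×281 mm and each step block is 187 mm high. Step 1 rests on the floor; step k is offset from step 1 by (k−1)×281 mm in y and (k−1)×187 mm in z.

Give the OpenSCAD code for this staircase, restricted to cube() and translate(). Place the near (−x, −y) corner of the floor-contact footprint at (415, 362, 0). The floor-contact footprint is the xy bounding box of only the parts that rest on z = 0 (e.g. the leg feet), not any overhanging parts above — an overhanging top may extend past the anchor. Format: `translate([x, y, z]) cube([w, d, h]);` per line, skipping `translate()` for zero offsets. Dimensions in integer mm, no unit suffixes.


translate([415, 362, 0]) cube([908, 281, 187]);
translate([415, 643, 187]) cube([908, 281, 187]);
translate([415, 924, 374]) cube([908, 281, 187]);
translate([415, 1205, 561]) cube([908, 281, 187]);
translate([415, 1486, 748]) cube([908, 281, 187]);
translate([415, 1767, 935]) cube([908, 281, 187]);


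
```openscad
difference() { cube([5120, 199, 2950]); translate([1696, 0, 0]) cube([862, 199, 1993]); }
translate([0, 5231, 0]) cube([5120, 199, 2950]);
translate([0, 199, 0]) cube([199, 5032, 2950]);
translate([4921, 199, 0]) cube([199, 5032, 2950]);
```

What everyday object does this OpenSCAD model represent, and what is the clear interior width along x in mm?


A single room. The interior width is 4722 mm.

Four walls enclosing a rectangle with a door in the front wall — a room. Outside width 5120 minus two 199 mm walls gives 4722 mm.


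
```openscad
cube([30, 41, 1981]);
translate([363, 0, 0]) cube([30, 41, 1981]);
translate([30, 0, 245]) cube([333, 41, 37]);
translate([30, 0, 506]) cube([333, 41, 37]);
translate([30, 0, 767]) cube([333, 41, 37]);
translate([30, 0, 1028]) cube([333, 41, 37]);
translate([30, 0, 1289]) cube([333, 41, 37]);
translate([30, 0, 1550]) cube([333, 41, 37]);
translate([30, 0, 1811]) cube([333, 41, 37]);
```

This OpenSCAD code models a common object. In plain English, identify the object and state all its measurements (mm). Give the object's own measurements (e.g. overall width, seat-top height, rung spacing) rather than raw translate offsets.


A straight ladder. Two 30×41 mm vertical rails, 1981 mm tall, stand 393 mm apart (outside-to-outside) with their front faces coplanar on the −y side. 7 rungs, each 41 mm deep and 37 mm tall, span between the inner faces of the rails, front faces flush with the rails. The lowest rung's underside is at z = 245 mm and rungs are spaced 261 mm apart (underside to underside).


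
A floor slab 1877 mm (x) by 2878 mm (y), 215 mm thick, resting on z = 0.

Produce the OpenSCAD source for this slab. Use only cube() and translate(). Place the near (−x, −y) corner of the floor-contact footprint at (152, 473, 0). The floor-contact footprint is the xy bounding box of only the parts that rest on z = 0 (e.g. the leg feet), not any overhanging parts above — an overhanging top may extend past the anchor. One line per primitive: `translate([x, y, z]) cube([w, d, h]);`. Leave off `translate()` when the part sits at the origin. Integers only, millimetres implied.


translate([152, 473, 0]) cube([1877, 2878, 215]);


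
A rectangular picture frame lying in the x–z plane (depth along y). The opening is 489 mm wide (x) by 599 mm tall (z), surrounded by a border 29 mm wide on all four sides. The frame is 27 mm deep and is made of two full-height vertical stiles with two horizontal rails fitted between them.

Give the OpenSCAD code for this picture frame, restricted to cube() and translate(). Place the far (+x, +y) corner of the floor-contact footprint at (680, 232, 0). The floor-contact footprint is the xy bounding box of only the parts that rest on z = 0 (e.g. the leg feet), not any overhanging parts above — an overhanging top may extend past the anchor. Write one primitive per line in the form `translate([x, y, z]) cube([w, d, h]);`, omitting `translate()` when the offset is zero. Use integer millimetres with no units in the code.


translate([133, 205, 0]) cube([29, 27, 657]);
translate([651, 205, 0]) cube([29, 27, 657]);
translate([162, 205, 0]) cube([489, 27, 29]);
translate([162, 205, 628]) cube([489, 27, 29]);


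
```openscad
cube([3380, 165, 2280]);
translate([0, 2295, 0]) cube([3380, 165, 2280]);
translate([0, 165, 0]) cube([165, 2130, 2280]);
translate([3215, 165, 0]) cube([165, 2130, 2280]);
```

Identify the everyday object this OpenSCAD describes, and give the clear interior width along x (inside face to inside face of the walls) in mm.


A house (or room) frame. The interior width is 3050 mm.

Four 2280 mm walls enclosing a rectangle with no floor or roof — a room or house frame. Outside width is 3380 mm and wall thickness is 165 mm, so the interior width is 3380 − 2 × 165 = 3050 mm.


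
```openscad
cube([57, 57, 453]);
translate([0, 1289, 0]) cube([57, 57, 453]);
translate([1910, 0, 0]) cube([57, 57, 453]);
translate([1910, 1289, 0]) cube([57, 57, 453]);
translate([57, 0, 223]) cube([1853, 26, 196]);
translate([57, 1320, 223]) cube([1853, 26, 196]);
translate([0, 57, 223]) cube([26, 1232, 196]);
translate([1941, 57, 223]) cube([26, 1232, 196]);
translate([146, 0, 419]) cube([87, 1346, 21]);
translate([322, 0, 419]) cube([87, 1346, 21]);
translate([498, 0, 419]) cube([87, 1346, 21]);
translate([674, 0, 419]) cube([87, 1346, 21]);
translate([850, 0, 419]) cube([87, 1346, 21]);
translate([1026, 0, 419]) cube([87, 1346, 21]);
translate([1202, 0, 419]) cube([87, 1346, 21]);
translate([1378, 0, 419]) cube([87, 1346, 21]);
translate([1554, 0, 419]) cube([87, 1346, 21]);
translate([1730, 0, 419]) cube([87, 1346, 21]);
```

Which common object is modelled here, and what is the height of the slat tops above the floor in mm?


A bed frame. The slat-top height is 440 mm.

Four posts, four rails, and a row of slats — a bed frame. Slats sit on the rails at z = 223 + 196 = 419; with slat thickness 21, the top is 440 mm.


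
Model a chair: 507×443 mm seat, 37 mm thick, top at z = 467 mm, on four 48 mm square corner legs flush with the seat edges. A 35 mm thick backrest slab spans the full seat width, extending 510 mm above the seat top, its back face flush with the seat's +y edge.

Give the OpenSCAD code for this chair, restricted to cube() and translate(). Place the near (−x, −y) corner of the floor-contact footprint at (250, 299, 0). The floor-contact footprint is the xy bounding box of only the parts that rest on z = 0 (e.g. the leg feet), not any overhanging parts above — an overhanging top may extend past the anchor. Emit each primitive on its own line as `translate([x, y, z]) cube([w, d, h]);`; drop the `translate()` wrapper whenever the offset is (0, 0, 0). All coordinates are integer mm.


translate([250, 299, 430]) cube([507, 443, 37]);
translate([250, 299, 0]) cube([48, 48, 430]);
translate([709, 299, 0]) cube([48, 48, 430]);
translate([250, 694, 0]) cube([48, 48, 430]);
translate([709, 694, 0]) cube([48, 48, 430]);
translate([250, 707, 467]) cube([507, 35, 510]);


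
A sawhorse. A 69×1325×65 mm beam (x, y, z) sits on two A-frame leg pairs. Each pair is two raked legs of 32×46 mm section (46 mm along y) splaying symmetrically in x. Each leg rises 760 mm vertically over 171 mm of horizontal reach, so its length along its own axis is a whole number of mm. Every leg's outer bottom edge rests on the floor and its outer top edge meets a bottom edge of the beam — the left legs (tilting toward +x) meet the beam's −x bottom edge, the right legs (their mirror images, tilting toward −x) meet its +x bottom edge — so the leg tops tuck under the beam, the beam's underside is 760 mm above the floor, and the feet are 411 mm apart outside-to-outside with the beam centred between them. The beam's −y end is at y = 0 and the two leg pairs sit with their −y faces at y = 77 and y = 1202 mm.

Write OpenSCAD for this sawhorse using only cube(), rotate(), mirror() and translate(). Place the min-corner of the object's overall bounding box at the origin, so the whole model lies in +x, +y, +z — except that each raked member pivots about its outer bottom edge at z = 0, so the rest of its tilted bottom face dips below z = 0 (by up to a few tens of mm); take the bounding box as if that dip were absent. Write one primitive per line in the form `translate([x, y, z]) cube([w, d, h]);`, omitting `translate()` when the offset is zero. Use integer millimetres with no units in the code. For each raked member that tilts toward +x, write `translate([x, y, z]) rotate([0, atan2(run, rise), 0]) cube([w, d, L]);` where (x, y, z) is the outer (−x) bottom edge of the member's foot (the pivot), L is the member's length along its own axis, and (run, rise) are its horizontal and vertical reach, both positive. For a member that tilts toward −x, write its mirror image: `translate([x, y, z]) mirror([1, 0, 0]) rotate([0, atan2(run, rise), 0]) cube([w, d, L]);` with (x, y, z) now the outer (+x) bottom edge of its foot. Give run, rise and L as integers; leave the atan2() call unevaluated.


translate([171, 0, 760]) cube([69, 1325, 65]);
translate([0, 77, 0]) rotate([0, atan2(171, 760), 0]) cube([32, 46, 779]);
translate([411, 77, 0]) mirror([1, 0, 0]) rotate([0, atan2(171, 760), 0]) cube([32, 46, 779]);
translate([0, 1202, 0]) rotate([0, atan2(171, 760), 0]) cube([32, 46, 779]);
translate([411, 1202, 0]) mirror([1, 0, 0]) rotate([0, atan2(171, 760), 0]) cube([32, 46, 779]);


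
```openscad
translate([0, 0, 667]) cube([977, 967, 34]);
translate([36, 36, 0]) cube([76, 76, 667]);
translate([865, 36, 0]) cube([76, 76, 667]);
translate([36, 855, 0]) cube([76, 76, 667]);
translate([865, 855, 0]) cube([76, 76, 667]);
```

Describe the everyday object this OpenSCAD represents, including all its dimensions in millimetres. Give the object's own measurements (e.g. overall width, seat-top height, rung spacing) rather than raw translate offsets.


A rectangular dining table. The top is 977×967×34 mm with its upper surface at z = 701 mm. It stands on four 76×76 mm square legs, each inset 36 mm from the nearest pair of top edges, running from the floor to the underside of the top.


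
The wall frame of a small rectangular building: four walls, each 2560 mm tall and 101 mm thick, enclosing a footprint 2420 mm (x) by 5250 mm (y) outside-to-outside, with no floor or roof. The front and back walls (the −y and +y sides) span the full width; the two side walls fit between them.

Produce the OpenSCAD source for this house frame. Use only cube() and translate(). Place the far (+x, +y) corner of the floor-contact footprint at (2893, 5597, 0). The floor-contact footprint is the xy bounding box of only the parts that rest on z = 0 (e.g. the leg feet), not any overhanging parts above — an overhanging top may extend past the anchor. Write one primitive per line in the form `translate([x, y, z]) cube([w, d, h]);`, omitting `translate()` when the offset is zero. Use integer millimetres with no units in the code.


translate([473, 347, 0]) cube([2420, 101, 2560]);
translate([473, 5496, 0]) cube([2420, 101, 2560]);
translate([473, 448, 0]) cube([101, 5048, 2560]);
translate([2792, 448, 0]) cube([101, 5048, 2560]);


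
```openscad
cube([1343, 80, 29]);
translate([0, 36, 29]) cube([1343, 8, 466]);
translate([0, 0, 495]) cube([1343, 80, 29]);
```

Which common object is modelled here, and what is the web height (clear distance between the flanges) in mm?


An I-beam. The web height is 466 mm.

Two wide flanges with a thin centred web — an I-beam. Overall 524 mm minus two 29 mm flanges gives a web of 524 − 2·29 = 466 mm.


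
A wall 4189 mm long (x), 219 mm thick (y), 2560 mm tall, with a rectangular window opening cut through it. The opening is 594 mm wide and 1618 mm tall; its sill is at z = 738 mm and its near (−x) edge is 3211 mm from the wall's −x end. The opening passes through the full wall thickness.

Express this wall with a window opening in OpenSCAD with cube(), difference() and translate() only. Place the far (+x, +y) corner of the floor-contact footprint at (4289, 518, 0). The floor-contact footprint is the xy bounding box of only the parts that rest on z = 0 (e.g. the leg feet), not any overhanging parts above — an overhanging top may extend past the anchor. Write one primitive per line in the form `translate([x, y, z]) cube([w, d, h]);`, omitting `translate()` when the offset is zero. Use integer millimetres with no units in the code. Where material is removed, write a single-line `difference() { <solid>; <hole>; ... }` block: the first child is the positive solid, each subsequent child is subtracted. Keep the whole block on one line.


difference() { translate([100, 299, 0]) cube([4189, 219, 2560]); translate([3311, 299, 738]) cube([594, 219, 1618]); }


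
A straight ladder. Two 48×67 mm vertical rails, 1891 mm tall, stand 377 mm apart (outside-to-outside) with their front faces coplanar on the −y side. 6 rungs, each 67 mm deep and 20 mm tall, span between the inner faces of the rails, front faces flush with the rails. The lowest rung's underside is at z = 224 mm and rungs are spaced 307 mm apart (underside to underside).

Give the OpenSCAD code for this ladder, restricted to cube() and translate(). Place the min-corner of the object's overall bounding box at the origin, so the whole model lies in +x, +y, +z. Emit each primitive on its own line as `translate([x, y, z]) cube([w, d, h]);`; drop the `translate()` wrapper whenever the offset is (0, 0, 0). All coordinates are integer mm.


cube([48, 67, 1891]);
translate([329, 0, 0]) cube([48, 67, 1891]);
translate([48, 0, 224]) cube([281, 67, 20]);
translate([48, 0, 531]) cube([281, 67, 20]);
translate([48, 0, 838]) cube([281, 67, 20]);
translate([48, 0, 1145]) cube([281, 67, 20]);
translate([48, 0, 1452]) cube([281, 67, 20]);
translate([48, 0, 1759]) cube([281, 67, 20]);


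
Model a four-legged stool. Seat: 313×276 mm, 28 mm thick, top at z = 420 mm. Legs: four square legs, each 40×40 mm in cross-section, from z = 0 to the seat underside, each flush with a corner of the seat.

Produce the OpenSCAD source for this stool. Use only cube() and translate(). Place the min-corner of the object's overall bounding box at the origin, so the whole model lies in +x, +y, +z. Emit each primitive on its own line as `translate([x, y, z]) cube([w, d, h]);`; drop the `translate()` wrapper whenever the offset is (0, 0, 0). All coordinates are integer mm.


// leg_h = 420 - 28 = 392
translate([0, 0, 392]) cube([313, 276, 28]);
cube([40, 40, 392]);
translate([273, 0, 0]) cube([40, 40, 392]);
translate([0, 236, 0]) cube([40, 40, 392]);
translate([273, 236, 0]) cube([40, 40, 392]);


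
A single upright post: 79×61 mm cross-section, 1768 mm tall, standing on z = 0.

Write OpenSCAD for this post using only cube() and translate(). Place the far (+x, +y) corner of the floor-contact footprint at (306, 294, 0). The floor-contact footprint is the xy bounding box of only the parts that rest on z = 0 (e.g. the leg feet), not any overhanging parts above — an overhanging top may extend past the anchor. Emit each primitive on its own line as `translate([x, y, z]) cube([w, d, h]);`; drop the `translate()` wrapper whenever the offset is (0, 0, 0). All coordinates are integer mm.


translate([227, 233, 0]) cube([79, 61, 1768]);


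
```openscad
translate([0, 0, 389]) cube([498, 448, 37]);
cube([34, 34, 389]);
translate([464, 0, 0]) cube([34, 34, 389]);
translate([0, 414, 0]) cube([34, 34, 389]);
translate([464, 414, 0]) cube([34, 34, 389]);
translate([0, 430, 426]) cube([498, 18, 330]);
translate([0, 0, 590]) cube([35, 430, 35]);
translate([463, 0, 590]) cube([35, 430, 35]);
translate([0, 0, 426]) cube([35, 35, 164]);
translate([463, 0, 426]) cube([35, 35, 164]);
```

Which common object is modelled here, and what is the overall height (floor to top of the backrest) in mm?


A chair. The overall height is 756 mm.

A slab on four corner posts with a tall panel at the back — a chair. The seat slab sits at z = 389 with thickness 37, and the 330 mm backrest starts at the seat top, so the overall height is 389 + 37 + 330 = 756 mm.


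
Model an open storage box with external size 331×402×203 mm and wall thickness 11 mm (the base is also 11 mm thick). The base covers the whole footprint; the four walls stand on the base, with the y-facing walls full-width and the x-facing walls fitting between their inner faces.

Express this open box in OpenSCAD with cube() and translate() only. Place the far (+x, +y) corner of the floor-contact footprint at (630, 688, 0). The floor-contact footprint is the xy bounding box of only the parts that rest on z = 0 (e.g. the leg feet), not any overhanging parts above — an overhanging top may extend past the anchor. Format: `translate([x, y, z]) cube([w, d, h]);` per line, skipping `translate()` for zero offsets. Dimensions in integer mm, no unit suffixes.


translate([299, 286, 0]) cube([331, 402, 11]);
translate([299, 286, 11]) cube([331, 11, 192]);
translate([299, 677, 11]) cube([331, 11, 192]);
translate([299, 297, 11]) cube([11, 380, 192]);
translate([619, 297, 11]) cube([11, 380, 192]);


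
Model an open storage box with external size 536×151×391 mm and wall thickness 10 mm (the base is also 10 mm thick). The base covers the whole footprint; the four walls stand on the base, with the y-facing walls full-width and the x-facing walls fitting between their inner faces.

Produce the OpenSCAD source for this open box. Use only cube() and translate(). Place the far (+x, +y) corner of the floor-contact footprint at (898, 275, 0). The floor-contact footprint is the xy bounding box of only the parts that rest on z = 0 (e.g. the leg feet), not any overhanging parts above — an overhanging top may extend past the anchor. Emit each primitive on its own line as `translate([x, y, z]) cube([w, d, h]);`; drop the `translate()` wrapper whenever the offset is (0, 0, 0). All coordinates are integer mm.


translate([362, 124, 0]) cube([536, 151, 10]);
translate([362, 124, 10]) cube([536, 10, 381]);
translate([362, 265, 10]) cube([536, 10, 381]);
translate([362, 134, 10]) cube([10, 131, 381]);
translate([888, 134, 10]) cube([10, 131, 381]);


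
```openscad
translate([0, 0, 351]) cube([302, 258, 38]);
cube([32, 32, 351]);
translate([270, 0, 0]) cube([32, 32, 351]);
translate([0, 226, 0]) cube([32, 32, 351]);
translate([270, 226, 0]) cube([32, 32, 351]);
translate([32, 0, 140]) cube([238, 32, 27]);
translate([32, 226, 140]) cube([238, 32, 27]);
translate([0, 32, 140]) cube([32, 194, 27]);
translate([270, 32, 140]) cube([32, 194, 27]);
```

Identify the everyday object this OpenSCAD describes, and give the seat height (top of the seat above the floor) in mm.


A stool. The seat height is 389 mm.

A 302×258×38 slab at z = 351 on four corner posts — a stool. The seat top is 351 + 38 = 389 mm.


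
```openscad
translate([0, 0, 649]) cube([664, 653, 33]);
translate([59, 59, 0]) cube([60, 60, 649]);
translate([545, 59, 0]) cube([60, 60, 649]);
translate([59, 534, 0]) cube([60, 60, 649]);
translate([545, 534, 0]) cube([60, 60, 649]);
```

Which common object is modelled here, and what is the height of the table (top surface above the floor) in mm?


A table. The table height is 682 mm.

A 664×653×33 slab sits at z = 649 on four 60 mm square posts — a table. The top surface is at 649 + 33 = 682 mm.


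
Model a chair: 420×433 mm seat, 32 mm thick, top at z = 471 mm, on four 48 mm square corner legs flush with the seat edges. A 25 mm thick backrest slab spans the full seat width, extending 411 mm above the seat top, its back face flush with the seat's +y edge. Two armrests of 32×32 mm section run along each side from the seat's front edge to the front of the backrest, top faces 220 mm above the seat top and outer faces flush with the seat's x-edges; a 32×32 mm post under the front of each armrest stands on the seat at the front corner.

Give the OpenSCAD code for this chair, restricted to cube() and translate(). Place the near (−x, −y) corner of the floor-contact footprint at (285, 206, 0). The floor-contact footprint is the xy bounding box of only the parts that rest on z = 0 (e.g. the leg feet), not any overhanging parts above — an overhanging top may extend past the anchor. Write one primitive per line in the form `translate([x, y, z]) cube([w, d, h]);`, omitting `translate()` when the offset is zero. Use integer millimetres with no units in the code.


translate([285, 206, 439]) cube([420, 433, 32]);
translate([285, 206, 0]) cube([48, 48, 439]);
translate([657, 206, 0]) cube([48, 48, 439]);
translate([285, 591, 0]) cube([48, 48, 439]);
translate([657, 591, 0]) cube([48, 48, 439]);
translate([285, 614, 471]) cube([420, 25, 411]);
translate([285, 206, 659]) cube([32, 408, 32]);
translate([673, 206, 659]) cube([32, 408, 32]);
translate([285, 206, 471]) cube([32, 32, 188]);
translate([673, 206, 471]) cube([32, 32, 188]);


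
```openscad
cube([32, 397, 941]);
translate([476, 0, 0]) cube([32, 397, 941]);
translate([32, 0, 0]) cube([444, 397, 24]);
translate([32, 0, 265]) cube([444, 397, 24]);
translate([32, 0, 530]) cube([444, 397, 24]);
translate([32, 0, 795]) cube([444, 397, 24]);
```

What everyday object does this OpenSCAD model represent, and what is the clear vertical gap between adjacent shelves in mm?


A bookshelf. The clear shelf gap is 241 mm.

Two tall side panels with 4 horizontal boards between them — a bookshelf. The first two shelf undersides are at z = 0 and z = 265; with shelf thickness 24, the clear gap is 265 − 0 − 24 = 241 mm.


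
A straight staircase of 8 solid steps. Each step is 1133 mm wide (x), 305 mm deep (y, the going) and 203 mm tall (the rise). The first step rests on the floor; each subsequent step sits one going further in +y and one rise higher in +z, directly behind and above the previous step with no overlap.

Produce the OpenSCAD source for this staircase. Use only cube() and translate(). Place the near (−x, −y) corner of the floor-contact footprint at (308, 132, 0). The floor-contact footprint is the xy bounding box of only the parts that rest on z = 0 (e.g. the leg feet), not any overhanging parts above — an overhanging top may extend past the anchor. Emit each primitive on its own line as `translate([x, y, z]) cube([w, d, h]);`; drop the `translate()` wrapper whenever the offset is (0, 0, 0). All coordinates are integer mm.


translate([308, 132, 0]) cube([1133, 305, 203]);
translate([308, 437, 203]) cube([1133, 305, 203]);
translate([308, 742, 406]) cube([1133, 305, 203]);
translate([308, 1047, 609]) cube([1133, 305, 203]);
translate([308, 1352, 812]) cube([1133, 305, 203]);
translate([308, 1657, 1015]) cube([1133, 305, 203]);
translate([308, 1962, 1218]) cube([1133, 305, 203]);
translate([308, 2267, 1421]) cube([1133, 305, 203]);


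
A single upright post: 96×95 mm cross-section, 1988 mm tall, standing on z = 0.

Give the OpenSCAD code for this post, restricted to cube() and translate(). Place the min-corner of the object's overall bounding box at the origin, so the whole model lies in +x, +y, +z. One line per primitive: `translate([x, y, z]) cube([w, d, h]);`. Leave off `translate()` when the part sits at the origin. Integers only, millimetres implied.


cube([96, 95, 1988]);


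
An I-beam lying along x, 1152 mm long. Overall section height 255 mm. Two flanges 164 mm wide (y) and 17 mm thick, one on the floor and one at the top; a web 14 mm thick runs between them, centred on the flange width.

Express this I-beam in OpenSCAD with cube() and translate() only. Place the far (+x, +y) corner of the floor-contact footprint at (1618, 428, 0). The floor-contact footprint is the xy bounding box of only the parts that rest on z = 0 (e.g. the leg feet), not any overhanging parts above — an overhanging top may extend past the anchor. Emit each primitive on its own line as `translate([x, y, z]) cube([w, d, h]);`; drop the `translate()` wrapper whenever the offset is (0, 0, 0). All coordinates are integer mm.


translate([466, 264, 0]) cube([1152, 164, 17]);
translate([466, 339, 17]) cube([1152, 14, 221]);
translate([466, 264, 238]) cube([1152, 164, 17]);


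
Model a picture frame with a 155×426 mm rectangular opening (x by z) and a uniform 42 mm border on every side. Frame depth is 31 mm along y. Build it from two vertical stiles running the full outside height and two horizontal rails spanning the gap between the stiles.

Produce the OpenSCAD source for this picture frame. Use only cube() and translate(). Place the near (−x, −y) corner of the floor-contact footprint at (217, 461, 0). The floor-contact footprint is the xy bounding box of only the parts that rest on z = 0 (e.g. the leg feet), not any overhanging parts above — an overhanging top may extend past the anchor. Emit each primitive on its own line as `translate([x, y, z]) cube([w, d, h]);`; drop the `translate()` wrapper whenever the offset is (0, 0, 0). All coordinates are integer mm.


translate([217, 461, 0]) cube([42, 31, 510]);
translate([414, 461, 0]) cube([42, 31, 510]);
translate([259, 461, 0]) cube([155, 31, 42]);
translate([259, 461, 468]) cube([155, 31, 42]);
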